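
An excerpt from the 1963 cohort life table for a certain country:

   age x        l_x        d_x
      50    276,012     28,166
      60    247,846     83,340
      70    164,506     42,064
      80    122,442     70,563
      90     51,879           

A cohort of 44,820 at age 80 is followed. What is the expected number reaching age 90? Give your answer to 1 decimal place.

The relevant probability is 51,879/122,442 = 0.423703.
Expected number = 44,820 × 0.423703 = 18990.4.

18990.4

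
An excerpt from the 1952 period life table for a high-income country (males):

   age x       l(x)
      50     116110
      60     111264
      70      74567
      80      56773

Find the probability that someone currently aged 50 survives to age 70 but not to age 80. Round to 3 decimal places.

0.153

This is the probability of reaching 70 but not 80, conditional on being alive at 50: (l(70) − l(80)) / l(50).
= (74567 − 56773) / 116110 = 17794 / 116110 = 0.153251.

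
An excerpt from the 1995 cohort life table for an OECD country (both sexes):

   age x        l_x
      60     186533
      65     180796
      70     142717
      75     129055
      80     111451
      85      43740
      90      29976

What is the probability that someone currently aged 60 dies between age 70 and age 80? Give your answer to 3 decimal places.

0.168

We want 10|10q60 = (l_70 − l_80)/l_60.
This is the probability of reaching 70 but not 80, conditional on being alive at 60: (l_70 − l_80) / l_60.
= (142717 − 111451) / 186533 = 31266 / 186533 = 0.167616.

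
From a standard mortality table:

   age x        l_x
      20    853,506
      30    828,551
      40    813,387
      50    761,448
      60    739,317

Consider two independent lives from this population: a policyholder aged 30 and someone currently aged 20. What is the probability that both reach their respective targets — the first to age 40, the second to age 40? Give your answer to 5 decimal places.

0.93555

p₁ = l_40/l_30 = 813,387/828,551 = 0.981698; p₂ = l_40/l_20 = 813,387/853,506 = 0.952995.
P(both) = p₁ × p₂ = 0.981698 × 0.952995 = 0.935553.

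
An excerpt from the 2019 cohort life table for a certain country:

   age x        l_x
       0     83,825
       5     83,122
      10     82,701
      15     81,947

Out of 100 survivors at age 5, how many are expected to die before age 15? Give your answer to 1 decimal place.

1.4

The relevant probability is 1 − 81,947/83,122 = 0.014136.
Expected number = 100 × 0.014136 = 1.4.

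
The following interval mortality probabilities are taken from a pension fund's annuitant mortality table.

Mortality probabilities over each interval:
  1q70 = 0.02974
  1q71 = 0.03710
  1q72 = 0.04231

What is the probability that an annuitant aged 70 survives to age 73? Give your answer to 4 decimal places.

0.8947

3p70 = (1 − 0.02974) × (1 − 0.03710) × (1 − 0.04231).
= 0.97026 × 0.96290 × 0.95769 = 0.894735.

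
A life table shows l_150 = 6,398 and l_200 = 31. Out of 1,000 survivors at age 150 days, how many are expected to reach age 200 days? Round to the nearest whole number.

5

The relevant probability is 31/6,398 = 0.004845.
Expected number = 1,000 × 0.004845 = 5.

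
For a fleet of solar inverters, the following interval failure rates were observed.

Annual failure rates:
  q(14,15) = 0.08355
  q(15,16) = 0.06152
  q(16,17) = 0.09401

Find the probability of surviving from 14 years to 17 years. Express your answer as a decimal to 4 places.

Chaining the interval survival probabilities: (1 − 0.08355) × (1 − 0.06152) × (1 − 0.09401).
= 0.91645 × 0.93848 × 0.90599 = 0.779215.

0.7792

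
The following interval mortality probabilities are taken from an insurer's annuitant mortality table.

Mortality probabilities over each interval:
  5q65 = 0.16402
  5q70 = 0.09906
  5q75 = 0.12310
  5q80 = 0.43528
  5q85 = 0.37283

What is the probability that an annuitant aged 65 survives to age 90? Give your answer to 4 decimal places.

The overall survival probability is (1 − 0.16402) × (1 − 0.09906) × (1 − 0.12310) × (1 − 0.43528) × (1 − 0.37283).
= 0.83598 × 0.90094 × 0.87690 × 0.56472 × 0.62717 = 0.233916.

0.2339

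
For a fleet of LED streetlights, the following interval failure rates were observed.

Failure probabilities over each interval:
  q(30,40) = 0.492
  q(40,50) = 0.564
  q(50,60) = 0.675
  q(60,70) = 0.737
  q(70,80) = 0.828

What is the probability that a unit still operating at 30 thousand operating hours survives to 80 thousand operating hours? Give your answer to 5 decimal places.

0.00326

P(survive 30→80) = (1 − 0.492) × (1 − 0.564) × (1 − 0.675) × (1 − 0.737) × (1 − 0.828).
= 0.508 × 0.436 × 0.325 × 0.263 × 0.172 = 0.003256.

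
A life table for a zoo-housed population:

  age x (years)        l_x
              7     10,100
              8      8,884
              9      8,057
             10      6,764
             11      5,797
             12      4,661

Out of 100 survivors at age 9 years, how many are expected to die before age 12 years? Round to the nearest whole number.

42

The relevant probability is 1 − 4,661/8,057 = 0.421497.
Expected number = 100 × 0.421497 = 42.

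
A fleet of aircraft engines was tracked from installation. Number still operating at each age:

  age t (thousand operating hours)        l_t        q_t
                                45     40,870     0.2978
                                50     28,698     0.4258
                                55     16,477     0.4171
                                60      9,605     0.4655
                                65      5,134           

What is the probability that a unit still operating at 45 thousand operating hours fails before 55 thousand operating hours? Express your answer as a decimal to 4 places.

0.5968

P(fail before 55 | operational at 45) = 1 − l_55/l_45 = 1 − 16,477/40,870 = (24,393)/40,870 = 0.596844.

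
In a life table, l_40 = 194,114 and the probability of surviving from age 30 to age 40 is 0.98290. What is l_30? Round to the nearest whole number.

197491

l_30 = l_40 / p = 194,114 / 0.98290 = 197491.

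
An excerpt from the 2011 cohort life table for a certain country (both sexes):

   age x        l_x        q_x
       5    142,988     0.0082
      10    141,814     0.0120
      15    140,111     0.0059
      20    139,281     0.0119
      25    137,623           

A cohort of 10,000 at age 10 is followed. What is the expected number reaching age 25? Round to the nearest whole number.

The relevant probability is 137,623/141,814 = 0.970447.
Expected number = 10,000 × 0.970447 = 9704.

9704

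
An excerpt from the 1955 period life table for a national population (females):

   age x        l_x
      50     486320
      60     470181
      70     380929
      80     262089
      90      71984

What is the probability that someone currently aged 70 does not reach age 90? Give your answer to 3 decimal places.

0.811

P(die before 90 | alive at 70) = 1 − l_90/l_70 = 1 − 71984/380929 = (308945)/380929 = 0.811030.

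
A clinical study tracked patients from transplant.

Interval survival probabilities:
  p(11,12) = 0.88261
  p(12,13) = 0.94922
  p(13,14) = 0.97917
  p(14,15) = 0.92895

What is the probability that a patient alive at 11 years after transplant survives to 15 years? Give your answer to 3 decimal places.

0.762

P(survive 11→15) = 0.88261 × 0.94922 × 0.97917 × 0.92895.
= 0.762055.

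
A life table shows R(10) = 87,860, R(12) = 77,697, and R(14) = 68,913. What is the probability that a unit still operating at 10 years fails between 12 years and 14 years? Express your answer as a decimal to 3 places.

0.100

This is the probability of reaching 12 but not 14, conditional on being operational at 10: (R(12) − R(14)) / R(10).
= (77,697 − 68,913) / 87,860 = 8,784 / 87,860 = 0.099977.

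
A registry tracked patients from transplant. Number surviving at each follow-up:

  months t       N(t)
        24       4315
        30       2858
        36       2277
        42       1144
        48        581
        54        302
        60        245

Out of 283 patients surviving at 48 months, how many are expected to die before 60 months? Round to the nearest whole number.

164

The relevant probability is 1 − 245/581 = 0.578313.
Expected number = 283 × 0.578313 = 164.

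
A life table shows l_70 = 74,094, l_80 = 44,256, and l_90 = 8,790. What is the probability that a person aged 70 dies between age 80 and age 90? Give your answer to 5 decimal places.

We want 10|10q70 = (l_80 − l_90)/l_70.
This is the probability of reaching 80 but not 90, conditional on being alive at 70: (l_80 − l_90) / l_70.
= (44,256 − 8,790) / 74,094 = 35,466 / 74,094 = 0.478662.

0.47866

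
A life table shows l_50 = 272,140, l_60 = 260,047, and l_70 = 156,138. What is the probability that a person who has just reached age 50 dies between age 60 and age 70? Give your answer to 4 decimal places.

This is the probability of reaching 60 but not 70, conditional on being alive at 50: (l_60 − l_70) / l_50.
= (260,047 − 156,138) / 272,140 = 103,909 / 272,140 = 0.381822.

0.3818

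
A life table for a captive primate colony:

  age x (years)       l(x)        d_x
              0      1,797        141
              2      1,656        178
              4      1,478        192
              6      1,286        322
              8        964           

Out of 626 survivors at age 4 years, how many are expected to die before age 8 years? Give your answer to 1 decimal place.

217.7

The relevant probability is 1 − 964/1,478 = 0.347767.
Expected number = 626 × 0.347767 = 217.7.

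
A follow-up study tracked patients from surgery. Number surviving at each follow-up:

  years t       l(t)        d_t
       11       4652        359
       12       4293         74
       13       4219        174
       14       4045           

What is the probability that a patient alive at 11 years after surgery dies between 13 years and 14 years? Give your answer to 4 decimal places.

This is the probability of reaching 13 but not 14, conditional on being alive at 11: (l(13) − l(14)) / l(11).
= (4219 − 4045) / 4652 = 174 / 4652 = 0.037403.

0.0374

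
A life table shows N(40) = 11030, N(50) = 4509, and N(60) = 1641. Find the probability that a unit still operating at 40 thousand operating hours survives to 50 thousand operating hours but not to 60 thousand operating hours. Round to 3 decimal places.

This is the probability of reaching 50 but not 60, conditional on being operational at 40: (N(50) − N(60)) / N(40).
= (4509 − 1641) / 11030 = 2868 / 11030 = 0.260018.

0.260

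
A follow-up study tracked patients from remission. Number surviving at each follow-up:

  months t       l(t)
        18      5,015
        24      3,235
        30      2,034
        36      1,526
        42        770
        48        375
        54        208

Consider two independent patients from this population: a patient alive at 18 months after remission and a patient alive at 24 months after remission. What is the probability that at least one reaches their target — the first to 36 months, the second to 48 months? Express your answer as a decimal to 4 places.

p₁ = l(36)/l(18) = 1,526/5,015 = 0.304287; p₂ = l(48)/l(24) = 375/3,235 = 0.115920.
P(at least one) = 1 − (1−p₁)(1−p₂) = 1 − 0.695713 × 0.884080 = 0.384934.

0.3849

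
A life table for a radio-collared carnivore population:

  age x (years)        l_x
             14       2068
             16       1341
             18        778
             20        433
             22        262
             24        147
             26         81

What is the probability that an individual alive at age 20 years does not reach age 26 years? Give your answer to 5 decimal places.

0.81293

P(die before 26 | alive at 20) = 1 − l_26/l_20 = 1 − 81/433 = (352)/433 = 0.812933.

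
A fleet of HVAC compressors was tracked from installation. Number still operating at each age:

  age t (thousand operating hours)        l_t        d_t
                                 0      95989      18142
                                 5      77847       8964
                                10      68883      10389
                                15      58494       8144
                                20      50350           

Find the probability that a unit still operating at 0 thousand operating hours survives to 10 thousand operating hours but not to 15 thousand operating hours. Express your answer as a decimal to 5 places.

This is the probability of reaching 10 but not 15, conditional on being operational at 0: (l_10 − l_15) / l_0.
= (68883 − 58494) / 95989 = 10389 / 95989 = 0.108231.

0.10823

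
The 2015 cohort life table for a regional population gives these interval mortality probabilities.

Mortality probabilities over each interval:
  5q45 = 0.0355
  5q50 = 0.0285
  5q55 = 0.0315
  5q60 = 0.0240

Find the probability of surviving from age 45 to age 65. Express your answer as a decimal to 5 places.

0.88572

Survival from 45 to 65 is the product of surviving each interval: (1 − 0.0355) × (1 − 0.0285) × (1 − 0.0315) × (1 − 0.0240).
= 0.9645 × 0.9715 × 0.9685 × 0.9760 = 0.885716.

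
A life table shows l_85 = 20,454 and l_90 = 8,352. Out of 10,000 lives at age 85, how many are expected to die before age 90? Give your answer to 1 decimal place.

The relevant probability is 1 − 8,352/20,454 = 0.591669.
Expected number = 10,000 × 0.591669 = 5916.7.

5916.7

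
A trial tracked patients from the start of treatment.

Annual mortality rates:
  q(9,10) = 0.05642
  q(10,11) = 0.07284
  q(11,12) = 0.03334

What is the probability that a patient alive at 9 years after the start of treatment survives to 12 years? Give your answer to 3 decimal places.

Survival from 9 to 12 is the product of surviving each interval: (1 − 0.05642) × (1 − 0.07284) × (1 − 0.03334).
= 0.94358 × 0.92716 × 0.96666 = 0.845682.

0.846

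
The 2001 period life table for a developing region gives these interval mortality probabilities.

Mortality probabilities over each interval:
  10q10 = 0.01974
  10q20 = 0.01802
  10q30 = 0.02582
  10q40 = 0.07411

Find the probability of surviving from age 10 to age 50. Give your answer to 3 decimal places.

Chaining the interval survival probabilities: (1 − 0.01974) × (1 − 0.01802) × (1 − 0.02582) × (1 − 0.07411).
= 0.98026 × 0.98198 × 0.97418 × 0.92589 = 0.868245.

0.868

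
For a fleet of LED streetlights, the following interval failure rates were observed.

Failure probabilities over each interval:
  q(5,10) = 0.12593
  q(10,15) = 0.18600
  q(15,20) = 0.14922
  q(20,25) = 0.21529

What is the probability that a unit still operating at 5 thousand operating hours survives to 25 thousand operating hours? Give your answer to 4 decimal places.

0.4750

P(survive 5→25) = (1 − 0.12593) × (1 − 0.18600) × (1 − 0.14922) × (1 − 0.21529).
= 0.87407 × 0.81400 × 0.85078 × 0.78471 = 0.475004.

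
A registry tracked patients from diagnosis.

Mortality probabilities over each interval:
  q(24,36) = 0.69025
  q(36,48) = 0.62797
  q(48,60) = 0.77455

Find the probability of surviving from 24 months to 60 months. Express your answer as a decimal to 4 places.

Survival from 24 to 60 is the product of surviving each interval: (1 − 0.69025) × (1 − 0.62797) × (1 − 0.77455).
= 0.30975 × 0.37203 × 0.22545 = 0.025980.

0.0260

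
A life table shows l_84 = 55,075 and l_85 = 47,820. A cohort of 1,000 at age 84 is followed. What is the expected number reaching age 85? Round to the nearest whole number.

The relevant probability is 47,820/55,075 = 0.868271.
Expected number = 1,000 × 0.868271 = 868.

868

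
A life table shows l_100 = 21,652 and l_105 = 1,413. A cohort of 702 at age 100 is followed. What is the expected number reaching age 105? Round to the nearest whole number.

46

The relevant probability is 1,413/21,652 = 0.065260.
Expected number = 702 × 0.065260 = 46.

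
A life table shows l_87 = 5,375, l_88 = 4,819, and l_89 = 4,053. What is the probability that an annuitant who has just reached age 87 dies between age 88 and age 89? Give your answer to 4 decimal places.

0.1425

We want 1|1q87 = (l_88 − l_89)/l_87.
This is the probability of reaching 88 but not 89, conditional on being alive at 87: (l_88 − l_89) / l_87.
= (4,819 − 4,053) / 5,375 = 766 / 5,375 = 0.142512.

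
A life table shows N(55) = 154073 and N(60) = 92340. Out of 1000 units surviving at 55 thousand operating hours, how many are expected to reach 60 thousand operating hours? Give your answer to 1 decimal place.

The relevant probability is 92340/154073 = 0.599326.
Expected number = 1000 × 0.599326 = 599.3.

599.3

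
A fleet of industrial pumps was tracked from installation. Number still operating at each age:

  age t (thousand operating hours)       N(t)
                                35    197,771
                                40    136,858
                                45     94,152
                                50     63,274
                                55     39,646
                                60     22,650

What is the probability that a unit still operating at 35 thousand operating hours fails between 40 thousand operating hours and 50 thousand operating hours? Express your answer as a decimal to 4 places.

This is the probability of reaching 40 but not 50, conditional on being operational at 35: (N(40) − N(50)) / N(35).
= (136,858 − 63,274) / 197,771 = 73,584 / 197,771 = 0.372067.

0.3721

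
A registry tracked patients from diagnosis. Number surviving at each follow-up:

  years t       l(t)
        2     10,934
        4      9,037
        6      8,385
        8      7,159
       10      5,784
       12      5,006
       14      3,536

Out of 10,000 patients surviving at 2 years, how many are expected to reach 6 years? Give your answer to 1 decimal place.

The relevant probability is 8,385/10,934 = 0.766874.
Expected number = 10,000 × 0.766874 = 7668.7.

7668.7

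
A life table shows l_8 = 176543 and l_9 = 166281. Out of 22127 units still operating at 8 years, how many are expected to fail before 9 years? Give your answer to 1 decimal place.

The relevant probability is 1 − 166281/176543 = 0.058127.
Expected number = 22127 × 0.058127 = 1286.2.

1286.2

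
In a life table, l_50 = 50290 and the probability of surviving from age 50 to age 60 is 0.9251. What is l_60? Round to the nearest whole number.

l_60 = l_50 × p = 50290 × 0.9251 = 46523.

46523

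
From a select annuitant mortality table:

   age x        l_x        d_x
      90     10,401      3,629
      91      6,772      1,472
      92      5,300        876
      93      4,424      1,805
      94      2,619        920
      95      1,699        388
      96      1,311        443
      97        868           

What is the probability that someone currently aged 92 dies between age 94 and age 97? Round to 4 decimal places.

We want 2|3q92 = (l_94 − l_97)/l_92.
This is the probability of reaching 94 but not 97, conditional on being alive at 92: (l_94 − l_97) / l_92.
= (2,619 − 868) / 5,300 = 1,751 / 5,300 = 0.330377.

0.3304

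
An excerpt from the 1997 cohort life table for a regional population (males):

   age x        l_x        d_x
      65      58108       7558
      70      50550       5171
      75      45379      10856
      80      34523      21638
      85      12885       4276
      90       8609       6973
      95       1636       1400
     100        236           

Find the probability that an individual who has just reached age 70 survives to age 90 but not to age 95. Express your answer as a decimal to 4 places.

We want 20|5q70 = (l_90 − l_95)/l_70.
This is the probability of reaching 90 but not 95, conditional on being alive at 70: (l_90 − l_95) / l_70.
= (8609 − 1636) / 50550 = 6973 / 50550 = 0.137943.

0.1379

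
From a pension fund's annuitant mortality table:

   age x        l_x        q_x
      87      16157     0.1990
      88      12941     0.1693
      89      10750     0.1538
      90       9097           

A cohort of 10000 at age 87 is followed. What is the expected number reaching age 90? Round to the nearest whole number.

The relevant probability is 9097/16157 = 0.563038.
Expected number = 10000 × 0.563038 = 5630.

5630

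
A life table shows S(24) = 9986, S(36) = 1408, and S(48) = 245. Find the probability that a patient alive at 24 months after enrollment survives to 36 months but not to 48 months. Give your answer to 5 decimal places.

This is the probability of reaching 36 but not 48, conditional on being alive at 24: (S(36) − S(48)) / S(24).
= (1408 − 245) / 9986 = 1163 / 9986 = 0.116463.

0.11646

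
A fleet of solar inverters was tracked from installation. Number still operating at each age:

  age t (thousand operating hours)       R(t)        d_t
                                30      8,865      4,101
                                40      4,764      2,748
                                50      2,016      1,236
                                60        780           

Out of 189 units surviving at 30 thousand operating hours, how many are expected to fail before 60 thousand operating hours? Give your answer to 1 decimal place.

172.4

The relevant probability is 1 − 780/8,865 = 0.912014.
Expected number = 189 × 0.912014 = 172.4.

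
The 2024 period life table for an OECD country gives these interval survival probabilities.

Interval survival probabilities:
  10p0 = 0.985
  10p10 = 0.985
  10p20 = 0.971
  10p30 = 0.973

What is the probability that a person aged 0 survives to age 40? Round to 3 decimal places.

0.917

40p0 = 0.985 × 0.985 × 0.971 × 0.973.
= 0.916652.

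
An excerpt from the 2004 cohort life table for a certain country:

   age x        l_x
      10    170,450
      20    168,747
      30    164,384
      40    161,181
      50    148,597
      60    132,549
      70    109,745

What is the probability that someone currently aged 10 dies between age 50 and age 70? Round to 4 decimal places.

0.2279

We want 40|20q10 = (l_50 − l_70)/l_10.
This is the probability of reaching 50 but not 70, conditional on being alive at 10: (l_50 − l_70) / l_10.
= (148,597 − 109,745) / 170,450 = 38,852 / 170,450 = 0.227938.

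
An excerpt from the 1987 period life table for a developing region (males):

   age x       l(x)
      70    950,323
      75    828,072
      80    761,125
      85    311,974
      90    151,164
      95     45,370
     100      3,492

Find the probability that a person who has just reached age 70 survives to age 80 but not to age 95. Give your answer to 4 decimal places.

0.7532

This is the probability of reaching 80 but not 95, conditional on being alive at 70: (l(80) − l(95)) / l(70).
= (761,125 − 45,370) / 950,323 = 715,755 / 950,323 = 0.753170.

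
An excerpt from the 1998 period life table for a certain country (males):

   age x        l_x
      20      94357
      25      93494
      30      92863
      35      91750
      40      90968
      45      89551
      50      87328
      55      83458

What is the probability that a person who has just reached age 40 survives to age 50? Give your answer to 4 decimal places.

We want 10p40 = l_50/l_40.
The conditional survival probability is l_50/l_40 = 87328/90968 = 0.959986.

0.9600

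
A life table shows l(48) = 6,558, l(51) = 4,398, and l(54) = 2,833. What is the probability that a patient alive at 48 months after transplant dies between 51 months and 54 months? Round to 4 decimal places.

This is the probability of reaching 51 but not 54, conditional on being alive at 48: (l(51) − l(54)) / l(48).
= (4,398 − 2,833) / 6,558 = 1,565 / 6,558 = 0.238640.

0.2386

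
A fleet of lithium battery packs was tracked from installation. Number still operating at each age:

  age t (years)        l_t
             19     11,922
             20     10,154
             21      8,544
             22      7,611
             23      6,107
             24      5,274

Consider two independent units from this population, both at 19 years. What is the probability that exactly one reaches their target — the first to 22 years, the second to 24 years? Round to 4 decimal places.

p₁ = l_22/l_19 = 7,611/11,922 = 0.638400; p₂ = l_24/l_19 = 5,274/11,922 = 0.442375.
P(exactly one) = p₁(1−p₂) + (1−p₁)p₂ = 0.355988 + 0.159963 = 0.515951.

0.5160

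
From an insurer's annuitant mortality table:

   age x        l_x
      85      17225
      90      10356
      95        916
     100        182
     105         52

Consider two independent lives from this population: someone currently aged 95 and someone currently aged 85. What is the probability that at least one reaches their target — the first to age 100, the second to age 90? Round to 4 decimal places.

0.6805

p₁ = l_100/l_95 = 182/916 = 0.198690; p₂ = l_90/l_85 = 10356/17225 = 0.601219.
P(at least one) = 1 − (1−p₁)(1−p₂) = 1 − 0.801310 × 0.398781 = 0.680453.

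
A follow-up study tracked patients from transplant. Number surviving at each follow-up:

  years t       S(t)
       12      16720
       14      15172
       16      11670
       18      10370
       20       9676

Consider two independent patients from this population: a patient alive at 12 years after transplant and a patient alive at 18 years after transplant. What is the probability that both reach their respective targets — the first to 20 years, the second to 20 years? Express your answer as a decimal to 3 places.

p₁ = S(20)/S(12) = 9676/16720 = 0.578708; p₂ = S(20)/S(18) = 9676/10370 = 0.933076.
P(both) = p₁ × p₂ = 0.578708 × 0.933076 = 0.539979.

0.540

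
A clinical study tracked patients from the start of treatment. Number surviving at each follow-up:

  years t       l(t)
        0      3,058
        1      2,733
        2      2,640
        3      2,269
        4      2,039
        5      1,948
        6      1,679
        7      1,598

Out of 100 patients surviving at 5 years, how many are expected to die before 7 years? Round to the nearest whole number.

The relevant probability is 1 − 1,598/1,948 = 0.179671.
Expected number = 100 × 0.179671 = 18.

18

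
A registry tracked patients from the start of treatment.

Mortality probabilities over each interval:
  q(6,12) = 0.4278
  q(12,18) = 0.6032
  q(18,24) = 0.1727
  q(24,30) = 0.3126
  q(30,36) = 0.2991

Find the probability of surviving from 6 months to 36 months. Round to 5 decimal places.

Survival from 6 to 36 is the product of surviving each interval: (1 − 0.4278) × (1 − 0.6032) × (1 − 0.1727) × (1 − 0.3126) × (1 − 0.2991).
= 0.5722 × 0.3968 × 0.8273 × 0.6874 × 0.7009 = 0.090500.

0.09050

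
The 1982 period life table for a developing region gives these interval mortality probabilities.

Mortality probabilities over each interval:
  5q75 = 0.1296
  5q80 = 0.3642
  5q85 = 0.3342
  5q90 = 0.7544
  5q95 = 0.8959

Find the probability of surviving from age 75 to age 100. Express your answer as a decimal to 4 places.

0.0094

Survival from 75 to 100 is the product of surviving each interval: (1 − 0.1296) × (1 − 0.3642) × (1 − 0.3342) × (1 − 0.7544) × (1 − 0.8959).
= 0.8704 × 0.6358 × 0.6658 × 0.2456 × 0.1041 = 0.009420.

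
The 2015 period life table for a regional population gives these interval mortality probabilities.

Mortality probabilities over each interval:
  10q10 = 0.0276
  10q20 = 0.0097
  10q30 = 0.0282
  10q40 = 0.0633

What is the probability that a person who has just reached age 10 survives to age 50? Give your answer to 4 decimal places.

0.8766

Survival from 10 to 50 is the product of surviving each interval: (1 − 0.0276) × (1 − 0.0097) × (1 − 0.0282) × (1 − 0.0633).
= 0.9724 × 0.9903 × 0.9718 × 0.9367 = 0.876575.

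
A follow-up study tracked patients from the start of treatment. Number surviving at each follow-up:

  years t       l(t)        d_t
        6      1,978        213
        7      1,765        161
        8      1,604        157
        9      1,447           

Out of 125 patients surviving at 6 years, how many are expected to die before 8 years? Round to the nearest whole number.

The relevant probability is 1 − 1,604/1,978 = 0.189080.
Expected number = 125 × 0.189080 = 24.

24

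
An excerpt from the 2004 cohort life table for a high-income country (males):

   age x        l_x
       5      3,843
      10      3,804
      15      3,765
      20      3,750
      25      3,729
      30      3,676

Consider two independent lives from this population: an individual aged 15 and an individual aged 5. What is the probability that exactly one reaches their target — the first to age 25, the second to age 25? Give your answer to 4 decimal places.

0.0387

p₁ = l_25/l_15 = 3,729/3,765 = 0.990438; p₂ = l_25/l_5 = 3,729/3,843 = 0.970336.
P(exactly one) = p₁(1−p₂) + (1−p₁)p₂ = 0.029380 + 0.009278 = 0.038659.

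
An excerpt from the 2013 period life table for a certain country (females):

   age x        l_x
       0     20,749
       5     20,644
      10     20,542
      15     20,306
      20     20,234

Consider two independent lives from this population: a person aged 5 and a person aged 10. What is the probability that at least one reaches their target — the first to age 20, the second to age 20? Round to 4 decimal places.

0.9997

p₁ = l_20/l_5 = 20,234/20,644 = 0.980140; p₂ = l_20/l_10 = 20,234/20,542 = 0.985006.
P(at least one) = 1 − (1−p₁)(1−p₂) = 1 − 0.019860 × 0.014994 = 0.999702.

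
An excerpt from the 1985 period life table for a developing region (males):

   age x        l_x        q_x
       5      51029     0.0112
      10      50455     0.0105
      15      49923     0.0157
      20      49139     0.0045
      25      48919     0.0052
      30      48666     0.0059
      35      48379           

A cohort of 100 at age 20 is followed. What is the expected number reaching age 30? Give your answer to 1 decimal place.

99.0

The relevant probability is 48666/49139 = 0.990374.
Expected number = 100 × 0.990374 = 99.0.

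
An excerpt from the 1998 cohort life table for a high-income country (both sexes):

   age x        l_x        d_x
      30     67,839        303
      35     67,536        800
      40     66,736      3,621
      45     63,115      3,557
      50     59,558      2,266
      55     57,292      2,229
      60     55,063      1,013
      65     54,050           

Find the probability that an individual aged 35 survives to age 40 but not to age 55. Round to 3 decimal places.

We want 5|15q35 = (l_40 − l_55)/l_35.
This is the probability of reaching 40 but not 55, conditional on being alive at 35: (l_40 − l_55) / l_35.
= (66,736 − 57,292) / 67,536 = 9,444 / 67,536 = 0.139837.

0.140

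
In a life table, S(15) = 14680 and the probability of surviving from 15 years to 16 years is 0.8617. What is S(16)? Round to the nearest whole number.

12650

S(16) = S(15) × p = 14680 × 0.8617 = 12650.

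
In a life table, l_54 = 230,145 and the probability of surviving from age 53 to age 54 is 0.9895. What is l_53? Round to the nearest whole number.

232587

l_53 = l_54 / p = 230,145 / 0.9895 = 232587.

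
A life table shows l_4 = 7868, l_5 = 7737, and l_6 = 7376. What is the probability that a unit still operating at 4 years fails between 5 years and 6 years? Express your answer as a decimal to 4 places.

0.0459

This is the probability of reaching 5 but not 6, conditional on being operational at 4: (l_5 − l_6) / l_4.
= (7737 − 7376) / 7868 = 361 / 7868 = 0.045882.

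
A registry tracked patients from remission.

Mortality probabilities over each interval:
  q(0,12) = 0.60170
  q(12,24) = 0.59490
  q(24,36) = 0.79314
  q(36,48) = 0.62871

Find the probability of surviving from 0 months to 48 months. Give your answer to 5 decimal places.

Chaining the interval survival probabilities: (1 − 0.60170) × (1 − 0.59490) × (1 − 0.79314) × (1 − 0.62871).
= 0.39830 × 0.40510 × 0.20686 × 0.37129 = 0.012393.

0.01239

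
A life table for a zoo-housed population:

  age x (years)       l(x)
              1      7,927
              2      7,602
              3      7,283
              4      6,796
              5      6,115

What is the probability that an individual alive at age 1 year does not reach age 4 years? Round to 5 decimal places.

0.14268

P(die before 4 | alive at 1) = 1 − l(4)/l(1) = 1 − 6,796/7,927 = (1,131)/7,927 = 0.142677.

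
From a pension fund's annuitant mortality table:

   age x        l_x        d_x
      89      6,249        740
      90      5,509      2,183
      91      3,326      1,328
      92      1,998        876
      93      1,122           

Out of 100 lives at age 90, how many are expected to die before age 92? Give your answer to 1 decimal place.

The relevant probability is 1 − 1,998/5,509 = 0.637321.
Expected number = 100 × 0.637321 = 63.7.

63.7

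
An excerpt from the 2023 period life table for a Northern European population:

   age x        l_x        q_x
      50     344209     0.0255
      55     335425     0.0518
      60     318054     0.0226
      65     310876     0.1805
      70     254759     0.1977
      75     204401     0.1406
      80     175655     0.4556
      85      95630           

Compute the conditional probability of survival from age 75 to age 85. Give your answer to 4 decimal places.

0.4679

We want 10p75 = l_85/l_75.
The conditional survival probability is l_85/l_75 = 95630/204401 = 0.467855.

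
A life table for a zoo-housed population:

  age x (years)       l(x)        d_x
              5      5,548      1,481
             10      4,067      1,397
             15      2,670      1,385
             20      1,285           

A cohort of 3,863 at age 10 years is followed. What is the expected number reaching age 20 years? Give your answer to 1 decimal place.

The relevant probability is 1,285/4,067 = 0.315958.
Expected number = 3,863 × 0.315958 = 1220.5.

1220.5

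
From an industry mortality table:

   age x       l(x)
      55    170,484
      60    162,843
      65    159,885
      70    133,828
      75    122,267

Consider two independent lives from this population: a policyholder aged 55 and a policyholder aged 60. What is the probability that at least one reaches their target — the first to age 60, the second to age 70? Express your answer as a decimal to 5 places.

0.99201

p₁ = l(60)/l(55) = 162,843/170,484 = 0.955181; p₂ = l(70)/l(60) = 133,828/162,843 = 0.821822.
P(at least one) = 1 − (1−p₁)(1−p₂) = 1 − 0.044819 × 0.178178 = 0.992014.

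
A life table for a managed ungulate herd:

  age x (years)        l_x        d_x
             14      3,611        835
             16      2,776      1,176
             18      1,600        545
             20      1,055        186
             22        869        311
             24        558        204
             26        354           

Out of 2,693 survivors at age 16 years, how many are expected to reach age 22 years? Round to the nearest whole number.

843

The relevant probability is 869/2,776 = 0.313040.
Expected number = 2,693 × 0.313040 = 843.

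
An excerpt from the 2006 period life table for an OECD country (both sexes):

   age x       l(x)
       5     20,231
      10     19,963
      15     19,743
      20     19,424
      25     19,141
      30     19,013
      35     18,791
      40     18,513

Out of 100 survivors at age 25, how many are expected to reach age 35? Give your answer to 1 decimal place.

The relevant probability is 18,791/19,141 = 0.981715.
Expected number = 100 × 0.981715 = 98.2.

98.2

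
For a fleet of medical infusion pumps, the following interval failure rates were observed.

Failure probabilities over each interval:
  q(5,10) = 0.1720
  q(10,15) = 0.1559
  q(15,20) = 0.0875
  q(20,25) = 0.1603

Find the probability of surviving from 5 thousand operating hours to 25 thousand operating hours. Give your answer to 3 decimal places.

0.536

Survival from 5 to 25 is the product of surviving each interval: (1 − 0.1720) × (1 − 0.1559) × (1 − 0.0875) × (1 − 0.1603).
= 0.8280 × 0.8441 × 0.9125 × 0.8397 = 0.535527.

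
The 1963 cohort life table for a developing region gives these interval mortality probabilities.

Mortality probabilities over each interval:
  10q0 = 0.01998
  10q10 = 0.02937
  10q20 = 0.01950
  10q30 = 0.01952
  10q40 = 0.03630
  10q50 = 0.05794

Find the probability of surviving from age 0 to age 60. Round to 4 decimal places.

60p0 = (1 − 0.01998) × (1 − 0.02937) × (1 − 0.01950) × (1 − 0.01952) × (1 − 0.03630) × (1 − 0.05794).
= 0.98002 × 0.97063 × 0.98050 × 0.98048 × 0.96370 × 0.94206 = 0.830224.

0.8302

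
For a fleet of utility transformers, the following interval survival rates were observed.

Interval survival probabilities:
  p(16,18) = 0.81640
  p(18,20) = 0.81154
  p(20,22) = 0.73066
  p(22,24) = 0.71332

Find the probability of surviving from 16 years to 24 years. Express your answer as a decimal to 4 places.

0.3453

P(survive 16→24) = 0.81640 × 0.81154 × 0.73066 × 0.71332.
= 0.345313.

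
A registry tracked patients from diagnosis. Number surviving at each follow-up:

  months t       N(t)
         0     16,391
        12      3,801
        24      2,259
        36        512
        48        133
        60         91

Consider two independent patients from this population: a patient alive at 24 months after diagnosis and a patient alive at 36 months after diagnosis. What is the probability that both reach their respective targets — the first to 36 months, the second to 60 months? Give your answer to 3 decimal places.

p₁ = N(36)/N(24) = 512/2,259 = 0.226649; p₂ = N(60)/N(36) = 91/512 = 0.177734.
P(both) = p₁ × p₂ = 0.226649 × 0.177734 = 0.040283.

0.040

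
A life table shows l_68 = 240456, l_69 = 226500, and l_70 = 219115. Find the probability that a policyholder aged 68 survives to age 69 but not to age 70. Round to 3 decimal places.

0.031

This is the probability of reaching 69 but not 70, conditional on being alive at 68: (l_69 − l_70) / l_68.
= (226500 − 219115) / 240456 = 7385 / 240456 = 0.030712.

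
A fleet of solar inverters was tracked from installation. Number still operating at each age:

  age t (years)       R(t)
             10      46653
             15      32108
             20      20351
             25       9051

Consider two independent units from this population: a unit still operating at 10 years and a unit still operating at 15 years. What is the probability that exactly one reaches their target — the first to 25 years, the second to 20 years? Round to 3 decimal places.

0.582

p₁ = R(25)/R(10) = 9051/46653 = 0.194007; p₂ = R(20)/R(15) = 20351/32108 = 0.633830.
P(exactly one) = p₁(1−p₂) + (1−p₁)p₂ = 0.071040 + 0.510863 = 0.581902.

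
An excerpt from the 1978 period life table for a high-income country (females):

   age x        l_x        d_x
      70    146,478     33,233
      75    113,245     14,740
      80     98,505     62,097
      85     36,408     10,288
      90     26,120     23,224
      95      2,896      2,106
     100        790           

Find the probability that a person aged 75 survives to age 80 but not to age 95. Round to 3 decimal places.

We want 5|15q75 = (l_80 − l_95)/l_75.
This is the probability of reaching 80 but not 95, conditional on being alive at 75: (l_80 − l_95) / l_75.
= (98,505 − 2,896) / 113,245 = 95,609 / 113,245 = 0.844267.

0.844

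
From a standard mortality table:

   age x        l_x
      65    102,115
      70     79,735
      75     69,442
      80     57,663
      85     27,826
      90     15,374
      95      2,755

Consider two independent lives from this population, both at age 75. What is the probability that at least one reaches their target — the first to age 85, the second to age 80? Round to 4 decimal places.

p₁ = l_85/l_75 = 27,826/69,442 = 0.400709; p₂ = l_80/l_75 = 57,663/69,442 = 0.830376.
P(at least one) = 1 − (1−p₁)(1−p₂) = 1 − 0.599291 × 0.169624 = 0.898346.

0.8983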